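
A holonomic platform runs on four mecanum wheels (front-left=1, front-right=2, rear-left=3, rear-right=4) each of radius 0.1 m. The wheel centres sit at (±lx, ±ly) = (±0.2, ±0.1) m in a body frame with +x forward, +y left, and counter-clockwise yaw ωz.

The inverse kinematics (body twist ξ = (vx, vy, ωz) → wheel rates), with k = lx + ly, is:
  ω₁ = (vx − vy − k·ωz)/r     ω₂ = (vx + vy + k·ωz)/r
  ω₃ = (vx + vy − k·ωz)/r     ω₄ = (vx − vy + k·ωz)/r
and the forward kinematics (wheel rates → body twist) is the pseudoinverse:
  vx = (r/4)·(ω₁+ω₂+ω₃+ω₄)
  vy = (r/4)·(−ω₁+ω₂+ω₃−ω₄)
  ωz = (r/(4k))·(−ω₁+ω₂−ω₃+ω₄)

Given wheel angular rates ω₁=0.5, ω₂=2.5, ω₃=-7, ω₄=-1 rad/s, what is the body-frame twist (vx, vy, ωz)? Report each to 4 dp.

k = lx + ly = 0.2 + 0.1 = 0.3000
ω₁+ω₂+ω₃+ω₄ = -5.0000  →  vx = (0.1/4)·-5.0000 = -0.1250
−ω₁+ω₂+ω₃−ω₄ = -4.0000  →  vy = (0.1/4)·-4.0000 = -0.1000
−ω₁+ω₂−ω₃+ω₄ = 8.0000  →  ωz = (0.1/1.2000)·8.0000 = 0.6667

(-0.1250, -0.1000, 0.6667)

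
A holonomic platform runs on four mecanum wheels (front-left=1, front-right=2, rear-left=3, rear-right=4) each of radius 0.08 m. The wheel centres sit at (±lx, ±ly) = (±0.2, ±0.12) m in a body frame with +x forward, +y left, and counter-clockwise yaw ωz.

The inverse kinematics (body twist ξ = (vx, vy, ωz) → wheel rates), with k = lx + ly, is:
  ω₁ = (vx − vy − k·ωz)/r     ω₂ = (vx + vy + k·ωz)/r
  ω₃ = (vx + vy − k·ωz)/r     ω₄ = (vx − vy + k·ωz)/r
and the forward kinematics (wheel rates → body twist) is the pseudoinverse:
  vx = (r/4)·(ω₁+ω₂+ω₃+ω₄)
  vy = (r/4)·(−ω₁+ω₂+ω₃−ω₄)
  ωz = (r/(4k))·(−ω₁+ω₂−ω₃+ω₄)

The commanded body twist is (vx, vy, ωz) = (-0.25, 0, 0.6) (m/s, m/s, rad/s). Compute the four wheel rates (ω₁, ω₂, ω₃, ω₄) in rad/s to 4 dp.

(-5.5250, -0.7250, -5.5250, -0.7250)

k = lx + ly = 0.2 + 0.12 = 0.3200;  k·ωz = 0.3200·0.6 = 0.1920
ω₁ (FL) = (vx − vy − k·ωz)/r = -0.4420/0.08 = -5.5250
ω₂ (FR) = (vx + vy + k·ωz)/r = -0.0580/0.08 = -0.7250
ω₃ (RL) = (vx + vy − k·ωz)/r = -0.4420/0.08 = -5.5250
ω₄ (RR) = (vx − vy + k·ωz)/r = -0.0580/0.08 = -0.7250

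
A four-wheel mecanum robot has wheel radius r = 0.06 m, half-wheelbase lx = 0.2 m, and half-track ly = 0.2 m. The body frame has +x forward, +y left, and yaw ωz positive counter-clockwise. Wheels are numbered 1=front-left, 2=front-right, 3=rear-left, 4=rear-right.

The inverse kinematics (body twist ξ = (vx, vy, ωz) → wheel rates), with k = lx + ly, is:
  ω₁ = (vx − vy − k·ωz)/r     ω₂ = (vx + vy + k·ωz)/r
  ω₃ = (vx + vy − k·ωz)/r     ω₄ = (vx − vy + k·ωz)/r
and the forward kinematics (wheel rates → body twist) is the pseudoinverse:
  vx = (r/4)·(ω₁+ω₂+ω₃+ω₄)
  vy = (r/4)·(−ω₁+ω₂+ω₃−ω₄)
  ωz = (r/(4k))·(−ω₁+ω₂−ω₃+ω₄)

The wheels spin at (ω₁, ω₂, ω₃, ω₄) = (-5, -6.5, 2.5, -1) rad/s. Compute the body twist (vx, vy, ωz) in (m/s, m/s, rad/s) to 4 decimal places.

(-0.1500, 0.0300, -0.1875)

k = lx + ly = 0.2 + 0.2 = 0.4000
ω₁+ω₂+ω₃+ω₄ = -10.0000  →  vx = (0.06/4)·-10.0000 = -0.1500
−ω₁+ω₂+ω₃−ω₄ = 2.0000  →  vy = (0.06/4)·2.0000 = 0.0300
−ω₁+ω₂−ω₃+ω₄ = -5.0000  →  ωz = (0.06/1.6000)·-5.0000 = -0.1875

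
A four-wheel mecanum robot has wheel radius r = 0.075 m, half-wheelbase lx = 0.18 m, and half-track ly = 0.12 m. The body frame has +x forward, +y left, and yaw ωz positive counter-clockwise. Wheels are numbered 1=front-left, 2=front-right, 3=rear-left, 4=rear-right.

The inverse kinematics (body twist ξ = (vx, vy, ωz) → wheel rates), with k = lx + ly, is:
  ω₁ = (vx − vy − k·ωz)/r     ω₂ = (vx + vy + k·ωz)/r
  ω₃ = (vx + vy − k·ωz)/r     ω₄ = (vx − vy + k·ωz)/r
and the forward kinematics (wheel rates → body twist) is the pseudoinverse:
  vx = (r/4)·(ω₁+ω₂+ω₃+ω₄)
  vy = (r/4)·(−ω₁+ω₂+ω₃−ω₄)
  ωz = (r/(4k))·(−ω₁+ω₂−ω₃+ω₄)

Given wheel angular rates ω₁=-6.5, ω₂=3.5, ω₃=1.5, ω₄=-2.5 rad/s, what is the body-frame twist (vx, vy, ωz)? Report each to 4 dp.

(-0.0750, 0.2625, 0.3750)

k = lx + ly = 0.18 + 0.12 = 0.3000
ω₁+ω₂+ω₃+ω₄ = -4.0000  →  vx = (0.075/4)·-4.0000 = -0.0750
−ω₁+ω₂+ω₃−ω₄ = 14.0000  →  vy = (0.075/4)·14.0000 = 0.2625
−ω₁+ω₂−ω₃+ω₄ = 6.0000  →  ωz = (0.075/1.2000)·6.0000 = 0.3750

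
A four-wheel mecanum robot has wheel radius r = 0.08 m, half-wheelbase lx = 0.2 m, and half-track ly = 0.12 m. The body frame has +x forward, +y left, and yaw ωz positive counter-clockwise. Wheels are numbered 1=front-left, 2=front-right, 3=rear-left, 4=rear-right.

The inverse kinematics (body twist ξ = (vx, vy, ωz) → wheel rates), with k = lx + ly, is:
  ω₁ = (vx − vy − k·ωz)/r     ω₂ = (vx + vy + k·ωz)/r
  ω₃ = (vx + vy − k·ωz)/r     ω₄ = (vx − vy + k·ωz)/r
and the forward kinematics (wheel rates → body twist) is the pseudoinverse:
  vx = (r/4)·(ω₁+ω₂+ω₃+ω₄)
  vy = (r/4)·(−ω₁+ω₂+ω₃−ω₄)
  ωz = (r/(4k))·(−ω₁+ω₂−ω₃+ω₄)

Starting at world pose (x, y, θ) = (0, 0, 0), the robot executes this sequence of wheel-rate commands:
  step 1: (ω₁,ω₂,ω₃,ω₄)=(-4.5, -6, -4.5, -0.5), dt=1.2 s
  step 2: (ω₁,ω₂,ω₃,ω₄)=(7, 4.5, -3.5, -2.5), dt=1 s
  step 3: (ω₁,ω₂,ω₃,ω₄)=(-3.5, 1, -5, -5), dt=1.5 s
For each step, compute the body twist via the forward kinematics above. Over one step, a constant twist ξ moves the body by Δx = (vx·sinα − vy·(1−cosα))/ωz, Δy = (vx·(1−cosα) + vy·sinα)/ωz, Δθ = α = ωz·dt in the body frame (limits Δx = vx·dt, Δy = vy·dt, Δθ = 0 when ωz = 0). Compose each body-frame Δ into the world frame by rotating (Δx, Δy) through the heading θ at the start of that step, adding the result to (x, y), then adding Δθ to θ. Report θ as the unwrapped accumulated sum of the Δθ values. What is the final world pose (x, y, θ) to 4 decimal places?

step 1: ξ=(vx,vy,ωz)=(-0.3100, -0.1100, 0.1562), dt=1.2 → body Δ=(-0.3575, -0.1660, 0.1875) → world pose (-0.3575, -0.1660, 0.1875)
step 2: ξ=(vx,vy,ωz)=(0.1100, -0.0700, -0.0938), dt=1.0 → body Δ=(0.1066, -0.0750, -0.0938) → world pose (-0.2388, -0.2199, 0.0938)
step 3: ξ=(vx,vy,ωz)=(-0.2500, 0.0900, 0.2812), dt=1.5 → body Δ=(-0.3920, 0.0531, 0.4219) → world pose (-0.6341, -0.2037, 0.5156)

(-0.6341, -0.2037, 0.5156)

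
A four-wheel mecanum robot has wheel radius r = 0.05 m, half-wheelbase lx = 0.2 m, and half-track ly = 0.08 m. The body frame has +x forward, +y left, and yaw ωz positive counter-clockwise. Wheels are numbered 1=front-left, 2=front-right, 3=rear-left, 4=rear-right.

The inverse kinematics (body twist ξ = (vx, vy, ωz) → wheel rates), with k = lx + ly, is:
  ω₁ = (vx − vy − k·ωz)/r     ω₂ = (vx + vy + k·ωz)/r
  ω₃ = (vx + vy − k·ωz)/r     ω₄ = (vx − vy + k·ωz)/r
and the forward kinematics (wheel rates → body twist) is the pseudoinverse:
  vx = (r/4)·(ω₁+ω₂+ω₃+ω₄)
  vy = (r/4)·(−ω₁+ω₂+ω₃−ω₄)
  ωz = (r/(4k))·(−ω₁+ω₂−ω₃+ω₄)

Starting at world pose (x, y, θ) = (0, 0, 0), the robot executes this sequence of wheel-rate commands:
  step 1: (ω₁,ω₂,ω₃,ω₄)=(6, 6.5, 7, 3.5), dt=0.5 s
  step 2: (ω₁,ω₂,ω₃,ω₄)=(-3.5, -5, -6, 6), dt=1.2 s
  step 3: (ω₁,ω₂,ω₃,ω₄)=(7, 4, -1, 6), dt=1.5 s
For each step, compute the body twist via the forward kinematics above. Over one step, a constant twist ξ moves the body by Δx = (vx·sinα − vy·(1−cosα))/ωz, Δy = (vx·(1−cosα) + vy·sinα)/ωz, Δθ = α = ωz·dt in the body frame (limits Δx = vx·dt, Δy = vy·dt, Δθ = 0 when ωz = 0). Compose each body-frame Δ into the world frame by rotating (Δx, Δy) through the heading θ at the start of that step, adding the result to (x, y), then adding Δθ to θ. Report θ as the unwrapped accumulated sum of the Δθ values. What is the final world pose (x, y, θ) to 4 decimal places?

(0.4159, -0.1769, 0.7634)

step 1: ξ=(vx,vy,ωz)=(0.2875, 0.0500, -0.1339), dt=0.5 → body Δ=(0.1445, 0.0202, -0.0670) → world pose (0.1445, 0.0202, -0.0670)
step 2: ξ=(vx,vy,ωz)=(-0.1063, -0.1688, 0.4688), dt=1.2 → body Δ=(-0.0654, -0.2269, 0.5625) → world pose (0.0640, -0.2019, 0.4955)
step 3: ξ=(vx,vy,ωz)=(0.2000, -0.1250, 0.1786), dt=1.5 → body Δ=(0.3214, -0.1453, 0.2679) → world pose (0.4159, -0.1769, 0.7634)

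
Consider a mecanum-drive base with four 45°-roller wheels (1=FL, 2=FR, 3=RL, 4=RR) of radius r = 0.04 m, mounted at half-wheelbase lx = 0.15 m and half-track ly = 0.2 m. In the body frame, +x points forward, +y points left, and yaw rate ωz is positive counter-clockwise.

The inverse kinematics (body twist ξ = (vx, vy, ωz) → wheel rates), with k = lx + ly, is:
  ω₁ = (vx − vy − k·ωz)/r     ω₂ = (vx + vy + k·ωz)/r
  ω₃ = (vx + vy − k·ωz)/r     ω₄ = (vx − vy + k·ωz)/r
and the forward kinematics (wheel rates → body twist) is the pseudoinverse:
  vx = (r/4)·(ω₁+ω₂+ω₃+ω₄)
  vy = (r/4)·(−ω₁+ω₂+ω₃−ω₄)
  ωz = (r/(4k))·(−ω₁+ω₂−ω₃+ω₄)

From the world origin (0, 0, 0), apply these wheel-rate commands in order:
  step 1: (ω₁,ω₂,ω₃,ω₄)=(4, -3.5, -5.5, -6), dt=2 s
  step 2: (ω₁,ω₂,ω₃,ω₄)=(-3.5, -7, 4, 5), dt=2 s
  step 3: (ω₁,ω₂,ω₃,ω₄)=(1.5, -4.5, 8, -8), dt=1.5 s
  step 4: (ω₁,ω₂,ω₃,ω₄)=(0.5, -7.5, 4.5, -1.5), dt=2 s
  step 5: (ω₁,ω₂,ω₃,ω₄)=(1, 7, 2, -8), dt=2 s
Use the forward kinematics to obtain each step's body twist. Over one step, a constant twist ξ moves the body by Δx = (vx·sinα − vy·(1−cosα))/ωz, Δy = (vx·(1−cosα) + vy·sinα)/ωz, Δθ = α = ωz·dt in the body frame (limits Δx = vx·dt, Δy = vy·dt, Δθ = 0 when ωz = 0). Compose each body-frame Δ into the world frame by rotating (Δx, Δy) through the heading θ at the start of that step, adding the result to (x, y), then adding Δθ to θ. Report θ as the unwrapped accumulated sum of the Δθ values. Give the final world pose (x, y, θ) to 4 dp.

(-0.0460, -0.2269, -2.5714)

step 1: ξ=(vx,vy,ωz)=(-0.1100, -0.0700, -0.2286), dt=2.0 → body Δ=(-0.2439, -0.0858, -0.4571) → world pose (-0.2439, -0.0858, -0.4571)
step 2: ξ=(vx,vy,ωz)=(-0.0150, -0.0450, -0.0714), dt=2.0 → body Δ=(-0.0363, -0.0876, -0.1429) → world pose (-0.3151, -0.1483, -0.6000)
step 3: ξ=(vx,vy,ωz)=(-0.0300, 0.1000, -0.6286), dt=1.5 → body Δ=(0.0270, 0.1484, -0.9429) → world pose (-0.2090, -0.0410, -1.5429)
step 4: ξ=(vx,vy,ωz)=(-0.0400, -0.0200, -0.4000), dt=2.0 → body Δ=(-0.0869, -0.0055, -0.8000) → world pose (-0.2170, 0.0457, -2.3429)
step 5: ξ=(vx,vy,ωz)=(0.0200, 0.1600, -0.1143), dt=2.0 → body Δ=(0.0761, 0.3127, -0.2286) → world pose (-0.0460, -0.2269, -2.5714)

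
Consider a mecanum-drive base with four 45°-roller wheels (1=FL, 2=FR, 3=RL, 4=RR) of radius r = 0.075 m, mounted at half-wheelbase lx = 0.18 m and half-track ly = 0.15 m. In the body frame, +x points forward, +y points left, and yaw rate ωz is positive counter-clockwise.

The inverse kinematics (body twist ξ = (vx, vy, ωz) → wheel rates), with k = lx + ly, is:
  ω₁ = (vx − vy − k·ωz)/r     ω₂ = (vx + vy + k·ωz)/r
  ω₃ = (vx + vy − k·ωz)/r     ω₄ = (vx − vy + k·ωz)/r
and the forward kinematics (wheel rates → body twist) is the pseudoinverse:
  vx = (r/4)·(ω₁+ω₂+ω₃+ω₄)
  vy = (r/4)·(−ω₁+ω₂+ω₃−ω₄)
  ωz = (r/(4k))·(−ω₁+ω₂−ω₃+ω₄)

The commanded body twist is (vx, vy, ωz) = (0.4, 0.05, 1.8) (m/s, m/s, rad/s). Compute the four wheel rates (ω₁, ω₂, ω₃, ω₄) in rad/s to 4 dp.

(-3.2533, 13.9200, -1.9200, 12.5867)

k = lx + ly = 0.18 + 0.15 = 0.3300;  k·ωz = 0.3300·1.8 = 0.5940
ω₁ (FL) = (vx − vy − k·ωz)/r = -0.2440/0.075 = -3.2533
ω₂ (FR) = (vx + vy + k·ωz)/r = 1.0440/0.075 = 13.9200
ω₃ (RL) = (vx + vy − k·ωz)/r = -0.1440/0.075 = -1.9200
ω₄ (RR) = (vx − vy + k·ωz)/r = 0.9440/0.075 = 12.5867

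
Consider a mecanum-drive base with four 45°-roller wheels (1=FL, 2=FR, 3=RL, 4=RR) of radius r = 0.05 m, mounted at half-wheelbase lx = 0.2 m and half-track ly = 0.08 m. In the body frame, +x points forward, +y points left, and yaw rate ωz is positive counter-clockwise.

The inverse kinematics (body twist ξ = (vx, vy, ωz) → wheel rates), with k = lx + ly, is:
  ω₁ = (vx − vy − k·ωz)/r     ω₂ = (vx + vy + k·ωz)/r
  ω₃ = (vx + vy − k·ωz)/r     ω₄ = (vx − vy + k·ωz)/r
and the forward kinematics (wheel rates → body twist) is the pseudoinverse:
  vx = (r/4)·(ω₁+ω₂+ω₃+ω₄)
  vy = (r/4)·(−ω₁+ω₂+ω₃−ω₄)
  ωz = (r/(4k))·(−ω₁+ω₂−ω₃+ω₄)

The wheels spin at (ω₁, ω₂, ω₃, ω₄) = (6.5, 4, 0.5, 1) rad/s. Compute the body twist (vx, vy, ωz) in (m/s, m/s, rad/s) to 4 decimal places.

(0.1500, -0.0375, -0.0893)

k = lx + ly = 0.2 + 0.08 = 0.2800
ω₁+ω₂+ω₃+ω₄ = 12.0000  →  vx = (0.05/4)·12.0000 = 0.1500
−ω₁+ω₂+ω₃−ω₄ = -3.0000  →  vy = (0.05/4)·-3.0000 = -0.0375
−ω₁+ω₂−ω₃+ω₄ = -2.0000  →  ωz = (0.05/1.1200)·-2.0000 = -0.0893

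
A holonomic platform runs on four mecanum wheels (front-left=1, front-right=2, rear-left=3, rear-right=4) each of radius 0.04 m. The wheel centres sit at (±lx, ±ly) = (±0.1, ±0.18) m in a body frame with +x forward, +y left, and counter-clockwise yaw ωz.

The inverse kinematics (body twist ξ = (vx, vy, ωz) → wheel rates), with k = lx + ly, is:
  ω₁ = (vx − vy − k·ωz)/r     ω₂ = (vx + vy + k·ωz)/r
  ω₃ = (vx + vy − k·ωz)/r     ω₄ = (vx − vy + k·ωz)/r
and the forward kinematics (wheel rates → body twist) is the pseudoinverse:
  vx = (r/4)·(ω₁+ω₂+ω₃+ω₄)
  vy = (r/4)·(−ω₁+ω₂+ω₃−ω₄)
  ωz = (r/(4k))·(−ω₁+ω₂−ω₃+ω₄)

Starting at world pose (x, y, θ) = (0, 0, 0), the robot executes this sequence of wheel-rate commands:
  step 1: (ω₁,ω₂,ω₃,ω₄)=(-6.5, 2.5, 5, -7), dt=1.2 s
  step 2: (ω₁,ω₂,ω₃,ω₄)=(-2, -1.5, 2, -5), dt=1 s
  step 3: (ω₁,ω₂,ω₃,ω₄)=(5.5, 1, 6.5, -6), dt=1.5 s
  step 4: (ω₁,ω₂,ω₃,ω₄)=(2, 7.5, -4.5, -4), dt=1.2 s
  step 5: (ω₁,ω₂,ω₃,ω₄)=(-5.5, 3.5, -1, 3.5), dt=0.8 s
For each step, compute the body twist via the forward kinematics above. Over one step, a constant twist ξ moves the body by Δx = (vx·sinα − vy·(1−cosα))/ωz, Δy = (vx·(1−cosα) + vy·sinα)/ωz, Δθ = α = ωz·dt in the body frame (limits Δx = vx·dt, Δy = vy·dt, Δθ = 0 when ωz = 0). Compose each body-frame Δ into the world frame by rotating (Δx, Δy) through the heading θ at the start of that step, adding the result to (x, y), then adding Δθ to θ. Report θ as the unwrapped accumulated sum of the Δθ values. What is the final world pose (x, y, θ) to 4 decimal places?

(0.1418, 0.3852, -0.6286)

step 1: ξ=(vx,vy,ωz)=(-0.0600, 0.2100, -0.1071), dt=1.2 → body Δ=(-0.0556, 0.2559, -0.1286) → world pose (-0.0556, 0.2559, -0.1286)
step 2: ξ=(vx,vy,ωz)=(-0.0650, 0.0750, -0.2321), dt=1.0 → body Δ=(-0.0558, 0.0818, -0.2321) → world pose (-0.1004, 0.3442, -0.3607)
step 3: ξ=(vx,vy,ωz)=(0.0700, 0.0800, -0.6071), dt=1.5 → body Δ=(0.1420, 0.0595, -0.9107) → world pose (0.0535, 0.3498, -1.2714)
step 4: ξ=(vx,vy,ωz)=(0.0100, 0.0500, 0.2143), dt=1.2 → body Δ=(0.0042, 0.0609, 0.2571) → world pose (0.1129, 0.3637, -1.0143)
step 5: ξ=(vx,vy,ωz)=(0.0050, 0.0450, 0.4821), dt=0.8 → body Δ=(-0.0030, 0.0359, 0.3857) → world pose (0.1418, 0.3852, -0.6286)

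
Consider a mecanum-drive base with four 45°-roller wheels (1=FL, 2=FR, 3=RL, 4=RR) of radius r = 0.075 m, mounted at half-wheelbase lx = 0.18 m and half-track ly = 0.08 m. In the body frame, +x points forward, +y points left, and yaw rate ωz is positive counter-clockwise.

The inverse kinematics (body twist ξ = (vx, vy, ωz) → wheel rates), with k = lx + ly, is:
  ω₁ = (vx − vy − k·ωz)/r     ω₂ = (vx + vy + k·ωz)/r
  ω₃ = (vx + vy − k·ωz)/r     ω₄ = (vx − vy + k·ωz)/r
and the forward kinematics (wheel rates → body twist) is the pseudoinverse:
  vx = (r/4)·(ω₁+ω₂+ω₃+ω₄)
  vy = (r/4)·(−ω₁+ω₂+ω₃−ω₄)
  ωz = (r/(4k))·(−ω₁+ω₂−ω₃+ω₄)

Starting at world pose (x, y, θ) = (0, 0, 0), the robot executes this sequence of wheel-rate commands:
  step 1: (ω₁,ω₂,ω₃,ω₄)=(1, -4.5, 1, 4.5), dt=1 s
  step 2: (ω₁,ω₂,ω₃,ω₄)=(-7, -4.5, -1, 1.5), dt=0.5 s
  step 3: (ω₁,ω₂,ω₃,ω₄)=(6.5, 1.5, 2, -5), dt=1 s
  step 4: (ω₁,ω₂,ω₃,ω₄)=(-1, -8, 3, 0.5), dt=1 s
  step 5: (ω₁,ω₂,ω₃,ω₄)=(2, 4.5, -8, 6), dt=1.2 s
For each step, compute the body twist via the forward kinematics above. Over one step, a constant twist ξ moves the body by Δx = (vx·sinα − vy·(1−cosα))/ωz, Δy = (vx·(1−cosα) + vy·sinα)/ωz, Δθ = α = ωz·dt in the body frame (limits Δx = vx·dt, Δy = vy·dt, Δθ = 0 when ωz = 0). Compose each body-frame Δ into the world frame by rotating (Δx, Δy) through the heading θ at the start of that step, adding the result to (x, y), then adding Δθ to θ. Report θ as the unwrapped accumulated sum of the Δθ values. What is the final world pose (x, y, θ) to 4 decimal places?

(-0.2009, -0.3377, -0.0865)

step 1: ξ=(vx,vy,ωz)=(0.0375, -0.1687, -0.1442), dt=1.0 → body Δ=(0.0252, -0.1709, -0.1442) → world pose (0.0252, -0.1709, -0.1442)
step 2: ξ=(vx,vy,ωz)=(-0.2062, 0.0000, 0.3606), dt=0.5 → body Δ=(-0.1026, -0.0093, 0.1803) → world pose (-0.0776, -0.1653, 0.0361)
step 3: ξ=(vx,vy,ωz)=(0.0938, 0.0375, -0.8654), dt=1.0 → body Δ=(0.0977, -0.0051, -0.8654) → world pose (0.0202, -0.1669, -0.8293)
step 4: ξ=(vx,vy,ωz)=(-0.1031, -0.0844, -0.6851), dt=1.0 → body Δ=(-0.1230, -0.0440, -0.6851) → world pose (-0.0953, -0.1058, -1.5144)
step 5: ξ=(vx,vy,ωz)=(0.0844, -0.2156, 1.1899), dt=1.2 → body Δ=(0.2256, -0.1186, 1.4279) → world pose (-0.2009, -0.3377, -0.0865)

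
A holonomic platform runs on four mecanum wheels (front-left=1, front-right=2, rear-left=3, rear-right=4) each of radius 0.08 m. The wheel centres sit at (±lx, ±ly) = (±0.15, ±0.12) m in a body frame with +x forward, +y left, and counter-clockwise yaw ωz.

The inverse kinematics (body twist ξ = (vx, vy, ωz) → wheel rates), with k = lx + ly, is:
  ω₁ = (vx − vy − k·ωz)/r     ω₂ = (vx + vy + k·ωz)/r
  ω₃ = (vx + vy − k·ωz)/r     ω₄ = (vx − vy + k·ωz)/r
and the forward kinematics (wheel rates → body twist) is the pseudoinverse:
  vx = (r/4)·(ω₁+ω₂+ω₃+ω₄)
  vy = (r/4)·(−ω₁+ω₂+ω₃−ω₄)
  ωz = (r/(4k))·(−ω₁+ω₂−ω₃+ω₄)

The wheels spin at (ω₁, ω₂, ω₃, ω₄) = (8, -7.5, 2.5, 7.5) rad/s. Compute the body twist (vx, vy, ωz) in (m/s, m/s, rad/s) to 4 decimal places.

(0.2100, -0.4100, -0.7778)

k = lx + ly = 0.15 + 0.12 = 0.2700
ω₁+ω₂+ω₃+ω₄ = 10.5000  →  vx = (0.08/4)·10.5000 = 0.2100
−ω₁+ω₂+ω₃−ω₄ = -20.5000  →  vy = (0.08/4)·-20.5000 = -0.4100
−ω₁+ω₂−ω₃+ω₄ = -10.5000  →  ωz = (0.08/1.0800)·-10.5000 = -0.7778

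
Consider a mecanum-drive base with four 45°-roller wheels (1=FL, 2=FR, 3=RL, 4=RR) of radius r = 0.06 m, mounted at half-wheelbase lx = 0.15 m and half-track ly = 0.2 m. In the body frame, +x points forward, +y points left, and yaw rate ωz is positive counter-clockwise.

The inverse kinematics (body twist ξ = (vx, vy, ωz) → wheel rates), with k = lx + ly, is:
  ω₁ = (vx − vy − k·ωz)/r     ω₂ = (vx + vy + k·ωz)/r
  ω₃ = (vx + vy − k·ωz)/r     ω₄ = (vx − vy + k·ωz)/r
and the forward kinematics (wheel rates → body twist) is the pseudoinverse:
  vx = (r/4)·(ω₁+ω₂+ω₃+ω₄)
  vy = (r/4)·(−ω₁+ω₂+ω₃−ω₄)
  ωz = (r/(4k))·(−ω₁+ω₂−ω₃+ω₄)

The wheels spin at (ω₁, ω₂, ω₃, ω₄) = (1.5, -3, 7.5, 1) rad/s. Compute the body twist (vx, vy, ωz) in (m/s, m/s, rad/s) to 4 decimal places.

k = lx + ly = 0.15 + 0.2 = 0.3500
ω₁+ω₂+ω₃+ω₄ = 7.0000  →  vx = (0.06/4)·7.0000 = 0.1050
−ω₁+ω₂+ω₃−ω₄ = 2.0000  →  vy = (0.06/4)·2.0000 = 0.0300
−ω₁+ω₂−ω₃+ω₄ = -11.0000  →  ωz = (0.06/1.4000)·-11.0000 = -0.4714

(0.1050, 0.0300, -0.4714)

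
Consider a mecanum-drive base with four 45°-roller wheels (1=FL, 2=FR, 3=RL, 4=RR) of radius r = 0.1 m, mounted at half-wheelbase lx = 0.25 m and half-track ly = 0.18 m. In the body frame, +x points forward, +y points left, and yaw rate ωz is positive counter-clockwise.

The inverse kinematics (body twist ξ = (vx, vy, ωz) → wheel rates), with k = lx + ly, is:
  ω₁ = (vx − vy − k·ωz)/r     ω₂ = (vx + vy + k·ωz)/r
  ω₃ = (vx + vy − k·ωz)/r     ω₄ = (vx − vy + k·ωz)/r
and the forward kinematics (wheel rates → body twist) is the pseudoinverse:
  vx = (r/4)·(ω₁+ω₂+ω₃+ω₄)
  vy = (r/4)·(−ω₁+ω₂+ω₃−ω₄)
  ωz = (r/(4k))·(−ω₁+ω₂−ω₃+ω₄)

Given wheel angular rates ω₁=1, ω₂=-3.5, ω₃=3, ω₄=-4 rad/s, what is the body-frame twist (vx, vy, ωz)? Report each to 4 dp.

k = lx + ly = 0.25 + 0.18 = 0.4300
ω₁+ω₂+ω₃+ω₄ = -3.5000  →  vx = (0.1/4)·-3.5000 = -0.0875
−ω₁+ω₂+ω₃−ω₄ = 2.5000  →  vy = (0.1/4)·2.5000 = 0.0625
−ω₁+ω₂−ω₃+ω₄ = -11.5000  →  ωz = (0.1/1.7200)·-11.5000 = -0.6686

(-0.0875, 0.0625, -0.6686)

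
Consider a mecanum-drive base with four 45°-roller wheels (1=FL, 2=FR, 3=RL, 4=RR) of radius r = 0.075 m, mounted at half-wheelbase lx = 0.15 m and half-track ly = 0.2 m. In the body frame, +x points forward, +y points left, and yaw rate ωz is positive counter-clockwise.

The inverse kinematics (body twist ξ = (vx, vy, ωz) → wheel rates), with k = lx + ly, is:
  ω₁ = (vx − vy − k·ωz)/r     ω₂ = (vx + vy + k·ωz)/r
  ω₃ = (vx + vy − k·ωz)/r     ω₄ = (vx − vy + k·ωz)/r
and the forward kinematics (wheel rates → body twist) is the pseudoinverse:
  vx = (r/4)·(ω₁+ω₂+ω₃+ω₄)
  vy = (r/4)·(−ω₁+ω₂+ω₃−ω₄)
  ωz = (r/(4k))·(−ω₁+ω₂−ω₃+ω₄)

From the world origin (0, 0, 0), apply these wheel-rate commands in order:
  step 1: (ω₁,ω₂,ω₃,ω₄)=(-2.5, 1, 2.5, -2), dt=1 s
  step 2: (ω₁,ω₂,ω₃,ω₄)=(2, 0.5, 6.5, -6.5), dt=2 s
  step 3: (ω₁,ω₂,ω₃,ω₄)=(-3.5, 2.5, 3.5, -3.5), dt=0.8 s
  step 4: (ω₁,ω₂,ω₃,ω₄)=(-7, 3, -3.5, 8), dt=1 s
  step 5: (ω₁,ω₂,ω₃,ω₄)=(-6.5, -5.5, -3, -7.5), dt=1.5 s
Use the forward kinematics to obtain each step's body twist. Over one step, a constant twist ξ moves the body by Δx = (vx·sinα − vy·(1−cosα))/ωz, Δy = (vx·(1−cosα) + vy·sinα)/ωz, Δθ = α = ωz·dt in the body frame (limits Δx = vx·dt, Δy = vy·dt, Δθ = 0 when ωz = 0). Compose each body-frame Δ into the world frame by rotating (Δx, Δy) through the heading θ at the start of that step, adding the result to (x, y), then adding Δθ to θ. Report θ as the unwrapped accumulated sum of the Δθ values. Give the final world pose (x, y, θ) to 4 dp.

step 1: ξ=(vx,vy,ωz)=(-0.0187, 0.1500, -0.0536), dt=1.0 → body Δ=(-0.0147, 0.1504, -0.0536) → world pose (-0.0147, 0.1504, -0.0536)
step 2: ξ=(vx,vy,ωz)=(0.0469, 0.2156, -0.7768), dt=2.0 → body Δ=(0.3331, 0.2182, -1.5536) → world pose (0.3296, 0.3505, -1.6071)
step 3: ξ=(vx,vy,ωz)=(-0.0188, 0.2438, -0.0536), dt=0.8 → body Δ=(-0.0108, 0.1953, -0.0429) → world pose (0.5252, 0.3542, -1.6500)
step 4: ξ=(vx,vy,ωz)=(0.0094, -0.0281, 1.1518), dt=1.0 → body Δ=(0.0219, -0.0175, 1.1518) → world pose (0.5060, 0.3338, -0.4982)
step 5: ξ=(vx,vy,ωz)=(-0.4219, 0.1031, -0.1875), dt=1.5 → body Δ=(-0.6029, 0.2411, -0.2812) → world pose (0.0916, 0.8336, -0.7795)

(0.0916, 0.8336, -0.7795)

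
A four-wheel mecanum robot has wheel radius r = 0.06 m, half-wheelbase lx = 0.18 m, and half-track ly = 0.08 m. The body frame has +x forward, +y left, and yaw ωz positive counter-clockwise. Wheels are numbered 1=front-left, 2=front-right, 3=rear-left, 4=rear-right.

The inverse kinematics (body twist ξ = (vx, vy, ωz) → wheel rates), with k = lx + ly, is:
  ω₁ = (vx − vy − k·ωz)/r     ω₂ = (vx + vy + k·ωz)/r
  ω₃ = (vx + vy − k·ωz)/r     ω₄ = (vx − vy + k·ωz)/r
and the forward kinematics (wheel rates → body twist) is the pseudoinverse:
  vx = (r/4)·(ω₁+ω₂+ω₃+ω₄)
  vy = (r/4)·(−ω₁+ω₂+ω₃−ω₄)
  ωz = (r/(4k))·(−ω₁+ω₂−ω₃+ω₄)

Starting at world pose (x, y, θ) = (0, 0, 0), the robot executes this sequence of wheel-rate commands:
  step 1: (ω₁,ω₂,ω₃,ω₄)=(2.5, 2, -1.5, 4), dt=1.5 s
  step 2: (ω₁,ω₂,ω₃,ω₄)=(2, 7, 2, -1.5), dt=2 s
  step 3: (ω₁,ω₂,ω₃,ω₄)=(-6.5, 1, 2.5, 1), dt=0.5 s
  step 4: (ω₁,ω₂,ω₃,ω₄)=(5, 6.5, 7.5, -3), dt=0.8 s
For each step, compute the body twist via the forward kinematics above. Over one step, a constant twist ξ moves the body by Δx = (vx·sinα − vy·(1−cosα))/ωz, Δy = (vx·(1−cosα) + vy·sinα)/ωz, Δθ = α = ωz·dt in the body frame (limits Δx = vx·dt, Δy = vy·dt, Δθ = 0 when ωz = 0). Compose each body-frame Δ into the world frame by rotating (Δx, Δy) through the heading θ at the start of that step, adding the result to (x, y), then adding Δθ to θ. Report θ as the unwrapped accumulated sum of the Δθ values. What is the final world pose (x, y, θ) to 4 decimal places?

(0.3307, 0.5307, 0.3635)

step 1: ξ=(vx,vy,ωz)=(0.1050, -0.0900, 0.2885), dt=1.5 → body Δ=(0.1814, -0.0973, 0.4327) → world pose (0.1814, -0.0973, 0.4327)
step 2: ξ=(vx,vy,ωz)=(0.1425, 0.1275, 0.0865), dt=2.0 → body Δ=(0.2616, 0.2783, 0.1731) → world pose (0.3021, 0.2651, 0.6058)
step 3: ξ=(vx,vy,ωz)=(-0.0300, 0.1350, 0.3462), dt=0.5 → body Δ=(-0.0208, 0.0659, 0.1731) → world pose (0.2476, 0.3074, 0.7788)
step 4: ξ=(vx,vy,ωz)=(0.2400, 0.1800, -0.5192), dt=0.8 → body Δ=(0.2160, 0.1006, -0.4154) → world pose (0.3307, 0.5307, 0.3635)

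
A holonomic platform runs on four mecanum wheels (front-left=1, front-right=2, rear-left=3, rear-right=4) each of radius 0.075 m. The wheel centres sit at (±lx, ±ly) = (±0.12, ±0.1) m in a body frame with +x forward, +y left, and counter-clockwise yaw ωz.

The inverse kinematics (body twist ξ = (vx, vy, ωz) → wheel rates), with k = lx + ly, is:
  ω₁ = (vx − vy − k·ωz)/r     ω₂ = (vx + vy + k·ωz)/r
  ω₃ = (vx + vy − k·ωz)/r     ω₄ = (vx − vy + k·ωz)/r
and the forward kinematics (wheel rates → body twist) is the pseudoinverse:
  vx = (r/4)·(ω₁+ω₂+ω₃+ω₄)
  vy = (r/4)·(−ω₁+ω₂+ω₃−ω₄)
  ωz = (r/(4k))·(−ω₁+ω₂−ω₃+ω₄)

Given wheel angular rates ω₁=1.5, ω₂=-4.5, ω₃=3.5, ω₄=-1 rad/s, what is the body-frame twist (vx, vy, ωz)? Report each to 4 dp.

k = lx + ly = 0.12 + 0.1 = 0.2200
ω₁+ω₂+ω₃+ω₄ = -0.5000  →  vx = (0.075/4)·-0.5000 = -0.0094
−ω₁+ω₂+ω₃−ω₄ = -1.5000  →  vy = (0.075/4)·-1.5000 = -0.0281
−ω₁+ω₂−ω₃+ω₄ = -10.5000  →  ωz = (0.075/0.8800)·-10.5000 = -0.8949

(-0.0094, -0.0281, -0.8949)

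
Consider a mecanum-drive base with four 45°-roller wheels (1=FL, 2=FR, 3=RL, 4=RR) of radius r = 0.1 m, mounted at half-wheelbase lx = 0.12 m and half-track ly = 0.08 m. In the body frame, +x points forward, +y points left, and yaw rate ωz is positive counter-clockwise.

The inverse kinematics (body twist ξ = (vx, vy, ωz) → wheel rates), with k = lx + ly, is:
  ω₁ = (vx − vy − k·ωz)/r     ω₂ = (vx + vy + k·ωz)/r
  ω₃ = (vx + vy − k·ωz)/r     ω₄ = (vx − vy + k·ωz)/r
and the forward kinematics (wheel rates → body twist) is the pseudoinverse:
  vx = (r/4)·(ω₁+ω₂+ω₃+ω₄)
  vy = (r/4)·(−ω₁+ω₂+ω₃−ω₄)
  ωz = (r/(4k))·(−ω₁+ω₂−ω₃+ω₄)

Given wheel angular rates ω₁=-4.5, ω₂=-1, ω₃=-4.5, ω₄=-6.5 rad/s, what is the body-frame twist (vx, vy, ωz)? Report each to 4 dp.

(-0.4125, 0.1375, 0.1875)

k = lx + ly = 0.12 + 0.08 = 0.2000
ω₁+ω₂+ω₃+ω₄ = -16.5000  →  vx = (0.1/4)·-16.5000 = -0.4125
−ω₁+ω₂+ω₃−ω₄ = 5.5000  →  vy = (0.1/4)·5.5000 = 0.1375
−ω₁+ω₂−ω₃+ω₄ = 1.5000  →  ωz = (0.1/0.8000)·1.5000 = 0.1875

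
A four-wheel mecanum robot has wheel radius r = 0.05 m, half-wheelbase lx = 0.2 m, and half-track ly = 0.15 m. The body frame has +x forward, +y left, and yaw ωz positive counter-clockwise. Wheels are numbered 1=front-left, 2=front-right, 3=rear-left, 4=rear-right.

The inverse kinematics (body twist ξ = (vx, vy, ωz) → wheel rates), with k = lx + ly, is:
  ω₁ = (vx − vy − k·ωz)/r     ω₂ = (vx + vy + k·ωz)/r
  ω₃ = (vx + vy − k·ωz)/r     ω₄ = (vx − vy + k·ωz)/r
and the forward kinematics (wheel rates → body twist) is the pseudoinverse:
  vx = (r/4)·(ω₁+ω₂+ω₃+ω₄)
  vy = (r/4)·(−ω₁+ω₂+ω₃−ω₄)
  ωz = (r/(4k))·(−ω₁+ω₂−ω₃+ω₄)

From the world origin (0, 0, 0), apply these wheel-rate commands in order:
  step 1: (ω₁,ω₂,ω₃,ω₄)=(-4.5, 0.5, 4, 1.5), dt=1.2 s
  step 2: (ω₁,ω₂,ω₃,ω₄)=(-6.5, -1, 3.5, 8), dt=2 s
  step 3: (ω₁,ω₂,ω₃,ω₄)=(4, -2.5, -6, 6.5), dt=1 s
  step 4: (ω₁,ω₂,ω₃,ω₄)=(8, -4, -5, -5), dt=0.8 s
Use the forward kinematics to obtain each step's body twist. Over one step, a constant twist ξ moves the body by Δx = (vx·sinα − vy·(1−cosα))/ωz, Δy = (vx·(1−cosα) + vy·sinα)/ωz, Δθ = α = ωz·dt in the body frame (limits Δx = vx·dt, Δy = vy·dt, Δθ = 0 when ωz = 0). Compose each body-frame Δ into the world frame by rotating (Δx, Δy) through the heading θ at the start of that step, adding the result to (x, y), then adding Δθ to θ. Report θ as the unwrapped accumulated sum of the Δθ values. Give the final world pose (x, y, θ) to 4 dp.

step 1: ξ=(vx,vy,ωz)=(0.0188, 0.0938, 0.0893), dt=1.2 → body Δ=(0.0164, 0.1135, 0.1071) → world pose (0.0164, 0.1135, 0.1071)
step 2: ξ=(vx,vy,ωz)=(0.0500, 0.0125, 0.3571), dt=2.0 → body Δ=(0.0832, 0.0571, 0.7143) → world pose (0.0930, 0.1792, 0.8214)
step 3: ξ=(vx,vy,ωz)=(0.0250, -0.2375, 0.2143), dt=1.0 → body Δ=(0.0502, -0.2330, 0.2143) → world pose (0.2978, 0.0572, 1.0357)
step 4: ξ=(vx,vy,ωz)=(-0.0750, -0.1500, -0.4286), dt=0.8 → body Δ=(-0.0792, -0.1075, -0.3429) → world pose (0.3498, -0.0657, 0.6929)

(0.3498, -0.0657, 0.6929)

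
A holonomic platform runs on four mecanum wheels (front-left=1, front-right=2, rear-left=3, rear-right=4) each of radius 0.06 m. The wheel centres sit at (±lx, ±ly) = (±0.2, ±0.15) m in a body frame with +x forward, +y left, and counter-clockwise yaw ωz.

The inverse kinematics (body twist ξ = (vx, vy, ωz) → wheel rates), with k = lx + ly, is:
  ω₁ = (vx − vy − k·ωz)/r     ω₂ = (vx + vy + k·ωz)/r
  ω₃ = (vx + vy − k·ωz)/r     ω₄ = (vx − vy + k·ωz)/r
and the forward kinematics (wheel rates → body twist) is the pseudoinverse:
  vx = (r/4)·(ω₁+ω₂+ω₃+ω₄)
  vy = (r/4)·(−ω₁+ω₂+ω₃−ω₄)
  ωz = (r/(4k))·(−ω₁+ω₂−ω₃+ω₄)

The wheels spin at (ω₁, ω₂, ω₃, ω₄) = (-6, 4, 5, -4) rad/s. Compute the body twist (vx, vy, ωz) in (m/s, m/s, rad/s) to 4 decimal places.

k = lx + ly = 0.2 + 0.15 = 0.3500
ω₁+ω₂+ω₃+ω₄ = -1.0000  →  vx = (0.06/4)·-1.0000 = -0.0150
−ω₁+ω₂+ω₃−ω₄ = 19.0000  →  vy = (0.06/4)·19.0000 = 0.2850
−ω₁+ω₂−ω₃+ω₄ = 1.0000  →  ωz = (0.06/1.4000)·1.0000 = 0.0429

(-0.0150, 0.2850, 0.0429)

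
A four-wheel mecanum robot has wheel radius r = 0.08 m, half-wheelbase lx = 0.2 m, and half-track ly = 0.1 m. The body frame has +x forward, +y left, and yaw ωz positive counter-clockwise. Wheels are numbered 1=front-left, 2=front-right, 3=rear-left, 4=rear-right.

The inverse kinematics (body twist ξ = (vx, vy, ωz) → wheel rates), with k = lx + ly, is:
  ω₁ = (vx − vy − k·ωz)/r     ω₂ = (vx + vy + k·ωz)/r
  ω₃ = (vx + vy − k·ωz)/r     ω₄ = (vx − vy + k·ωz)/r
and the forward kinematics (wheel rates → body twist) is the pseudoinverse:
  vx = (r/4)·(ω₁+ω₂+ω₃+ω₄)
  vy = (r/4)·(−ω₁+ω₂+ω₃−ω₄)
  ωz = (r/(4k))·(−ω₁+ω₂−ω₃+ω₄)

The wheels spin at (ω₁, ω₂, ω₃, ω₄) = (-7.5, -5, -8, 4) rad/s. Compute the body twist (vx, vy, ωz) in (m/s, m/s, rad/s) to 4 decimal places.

(-0.3300, -0.1900, 0.9667)

k = lx + ly = 0.2 + 0.1 = 0.3000
ω₁+ω₂+ω₃+ω₄ = -16.5000  →  vx = (0.08/4)·-16.5000 = -0.3300
−ω₁+ω₂+ω₃−ω₄ = -9.5000  →  vy = (0.08/4)·-9.5000 = -0.1900
−ω₁+ω₂−ω₃+ω₄ = 14.5000  →  ωz = (0.08/1.2000)·14.5000 = 0.9667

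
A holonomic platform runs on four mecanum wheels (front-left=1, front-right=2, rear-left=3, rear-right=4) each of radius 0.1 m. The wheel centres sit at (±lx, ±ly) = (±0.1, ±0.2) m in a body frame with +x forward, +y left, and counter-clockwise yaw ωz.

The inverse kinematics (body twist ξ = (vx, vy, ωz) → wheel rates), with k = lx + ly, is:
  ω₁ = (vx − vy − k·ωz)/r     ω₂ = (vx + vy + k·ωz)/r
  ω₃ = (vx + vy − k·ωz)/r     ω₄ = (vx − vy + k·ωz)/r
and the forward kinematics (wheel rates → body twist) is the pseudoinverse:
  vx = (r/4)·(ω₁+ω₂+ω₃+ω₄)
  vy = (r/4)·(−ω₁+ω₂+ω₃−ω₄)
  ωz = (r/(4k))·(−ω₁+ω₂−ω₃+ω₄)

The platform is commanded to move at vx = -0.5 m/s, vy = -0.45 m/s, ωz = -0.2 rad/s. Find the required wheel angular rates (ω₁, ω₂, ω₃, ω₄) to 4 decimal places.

k = lx + ly = 0.1 + 0.2 = 0.3000;  k·ωz = 0.3000·-0.2 = -0.0600
ω₁ (FL) = (vx − vy − k·ωz)/r = 0.0100/0.1 = 0.1000
ω₂ (FR) = (vx + vy + k·ωz)/r = -1.0100/0.1 = -10.1000
ω₃ (RL) = (vx + vy − k·ωz)/r = -0.8900/0.1 = -8.9000
ω₄ (RR) = (vx − vy + k·ωz)/r = -0.1100/0.1 = -1.1000

(0.1000, -10.1000, -8.9000, -1.1000)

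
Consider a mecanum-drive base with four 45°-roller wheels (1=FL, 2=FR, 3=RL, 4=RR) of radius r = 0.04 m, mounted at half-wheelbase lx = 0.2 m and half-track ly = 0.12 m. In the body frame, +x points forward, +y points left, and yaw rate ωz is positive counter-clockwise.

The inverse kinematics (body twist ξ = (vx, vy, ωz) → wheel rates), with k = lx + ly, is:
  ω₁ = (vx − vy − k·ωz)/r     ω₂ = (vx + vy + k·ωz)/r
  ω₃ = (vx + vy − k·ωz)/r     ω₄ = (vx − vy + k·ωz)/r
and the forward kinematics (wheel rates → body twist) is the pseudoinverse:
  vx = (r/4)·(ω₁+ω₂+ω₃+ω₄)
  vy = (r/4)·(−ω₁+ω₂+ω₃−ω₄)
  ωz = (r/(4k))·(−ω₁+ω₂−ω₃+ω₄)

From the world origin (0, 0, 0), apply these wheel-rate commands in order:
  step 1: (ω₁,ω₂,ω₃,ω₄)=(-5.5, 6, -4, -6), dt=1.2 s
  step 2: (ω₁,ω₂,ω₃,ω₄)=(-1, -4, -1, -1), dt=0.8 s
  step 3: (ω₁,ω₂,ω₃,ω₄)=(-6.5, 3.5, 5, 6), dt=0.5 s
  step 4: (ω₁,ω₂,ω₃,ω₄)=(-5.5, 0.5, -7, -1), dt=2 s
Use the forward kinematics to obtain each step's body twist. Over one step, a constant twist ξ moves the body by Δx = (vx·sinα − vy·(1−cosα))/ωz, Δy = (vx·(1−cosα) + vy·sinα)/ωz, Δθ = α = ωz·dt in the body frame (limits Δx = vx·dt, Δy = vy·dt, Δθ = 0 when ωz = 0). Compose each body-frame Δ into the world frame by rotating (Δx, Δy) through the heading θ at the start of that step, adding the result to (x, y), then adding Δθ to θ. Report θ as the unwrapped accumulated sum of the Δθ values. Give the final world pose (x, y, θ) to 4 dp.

step 1: ξ=(vx,vy,ωz)=(-0.0950, 0.1350, 0.2969), dt=1.2 → body Δ=(-0.1402, 0.1385, 0.3563) → world pose (-0.1402, 0.1385, 0.3563)
step 2: ξ=(vx,vy,ωz)=(-0.0700, -0.0300, -0.0938), dt=0.8 → body Δ=(-0.0568, -0.0219, -0.0750) → world pose (-0.1858, 0.0982, 0.2812)
step 3: ξ=(vx,vy,ωz)=(0.0800, 0.0900, 0.3438), dt=0.5 → body Δ=(0.0359, 0.0482, 0.1719) → world pose (-0.1647, 0.1545, 0.4531)
step 4: ξ=(vx,vy,ωz)=(-0.1300, 0.0000, 0.3750), dt=2.0 → body Δ=(-0.2363, -0.0930, 0.7500) → world pose (-0.3364, -0.0326, 1.2031)

(-0.3364, -0.0326, 1.2031)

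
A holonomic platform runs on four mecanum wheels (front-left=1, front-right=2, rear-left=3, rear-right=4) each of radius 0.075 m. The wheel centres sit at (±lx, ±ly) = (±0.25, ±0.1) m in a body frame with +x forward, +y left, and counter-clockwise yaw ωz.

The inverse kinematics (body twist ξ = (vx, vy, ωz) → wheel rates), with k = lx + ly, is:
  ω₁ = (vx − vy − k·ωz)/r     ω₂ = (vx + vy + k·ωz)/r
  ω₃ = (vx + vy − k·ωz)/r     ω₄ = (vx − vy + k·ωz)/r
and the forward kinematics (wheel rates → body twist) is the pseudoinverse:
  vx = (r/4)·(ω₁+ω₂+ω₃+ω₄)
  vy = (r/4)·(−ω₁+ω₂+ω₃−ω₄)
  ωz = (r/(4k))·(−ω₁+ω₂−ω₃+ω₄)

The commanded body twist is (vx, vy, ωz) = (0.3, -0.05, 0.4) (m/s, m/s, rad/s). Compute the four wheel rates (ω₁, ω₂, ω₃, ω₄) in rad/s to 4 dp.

k = lx + ly = 0.25 + 0.1 = 0.3500;  k·ωz = 0.3500·0.4 = 0.1400
ω₁ (FL) = (vx − vy − k·ωz)/r = 0.2100/0.075 = 2.8000
ω₂ (FR) = (vx + vy + k·ωz)/r = 0.3900/0.075 = 5.2000
ω₃ (RL) = (vx + vy − k·ωz)/r = 0.1100/0.075 = 1.4667
ω₄ (RR) = (vx − vy + k·ωz)/r = 0.4900/0.075 = 6.5333

(2.8000, 5.2000, 1.4667, 6.5333)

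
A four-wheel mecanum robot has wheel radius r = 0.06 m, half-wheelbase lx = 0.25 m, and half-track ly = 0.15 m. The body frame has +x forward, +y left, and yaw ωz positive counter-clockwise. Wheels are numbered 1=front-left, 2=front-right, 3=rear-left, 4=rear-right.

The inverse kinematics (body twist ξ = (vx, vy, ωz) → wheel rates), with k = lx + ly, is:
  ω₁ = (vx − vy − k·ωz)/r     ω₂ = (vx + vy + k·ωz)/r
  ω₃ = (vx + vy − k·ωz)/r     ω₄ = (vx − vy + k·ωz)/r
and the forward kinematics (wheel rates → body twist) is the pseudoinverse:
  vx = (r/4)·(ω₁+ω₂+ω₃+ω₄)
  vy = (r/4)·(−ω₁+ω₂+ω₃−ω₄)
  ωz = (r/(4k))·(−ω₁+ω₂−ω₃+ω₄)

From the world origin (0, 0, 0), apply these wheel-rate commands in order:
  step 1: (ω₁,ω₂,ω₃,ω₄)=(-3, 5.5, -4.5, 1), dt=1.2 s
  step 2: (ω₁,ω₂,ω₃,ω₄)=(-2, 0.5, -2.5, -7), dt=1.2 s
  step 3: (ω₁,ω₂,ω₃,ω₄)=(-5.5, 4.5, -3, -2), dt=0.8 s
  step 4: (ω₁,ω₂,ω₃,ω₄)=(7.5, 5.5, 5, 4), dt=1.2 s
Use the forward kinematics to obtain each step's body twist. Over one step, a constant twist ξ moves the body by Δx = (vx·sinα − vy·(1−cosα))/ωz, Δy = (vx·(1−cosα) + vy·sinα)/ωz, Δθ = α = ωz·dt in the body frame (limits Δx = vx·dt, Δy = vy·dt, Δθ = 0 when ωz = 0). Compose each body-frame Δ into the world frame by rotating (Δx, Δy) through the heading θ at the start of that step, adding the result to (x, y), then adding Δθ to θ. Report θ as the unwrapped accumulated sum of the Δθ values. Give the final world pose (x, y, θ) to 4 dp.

(-0.1042, 0.3482, 0.7350)

step 1: ξ=(vx,vy,ωz)=(-0.0150, 0.0450, 0.5250), dt=1.2 → body Δ=(-0.0333, 0.0450, 0.6300) → world pose (-0.0333, 0.0450, 0.6300)
step 2: ξ=(vx,vy,ωz)=(-0.1650, 0.1050, -0.0750), dt=1.2 → body Δ=(-0.1921, 0.1347, -0.0900) → world pose (-0.2679, 0.0407, 0.5400)
step 3: ξ=(vx,vy,ωz)=(-0.0900, 0.1350, 0.4125), dt=0.8 → body Δ=(-0.0884, 0.0943, 0.3300) → world pose (-0.3921, 0.0762, 0.8700)
step 4: ξ=(vx,vy,ωz)=(0.3300, -0.0150, -0.1125), dt=1.2 → body Δ=(0.3936, -0.0446, -0.1350) → world pose (-0.1042, 0.3482, 0.7350)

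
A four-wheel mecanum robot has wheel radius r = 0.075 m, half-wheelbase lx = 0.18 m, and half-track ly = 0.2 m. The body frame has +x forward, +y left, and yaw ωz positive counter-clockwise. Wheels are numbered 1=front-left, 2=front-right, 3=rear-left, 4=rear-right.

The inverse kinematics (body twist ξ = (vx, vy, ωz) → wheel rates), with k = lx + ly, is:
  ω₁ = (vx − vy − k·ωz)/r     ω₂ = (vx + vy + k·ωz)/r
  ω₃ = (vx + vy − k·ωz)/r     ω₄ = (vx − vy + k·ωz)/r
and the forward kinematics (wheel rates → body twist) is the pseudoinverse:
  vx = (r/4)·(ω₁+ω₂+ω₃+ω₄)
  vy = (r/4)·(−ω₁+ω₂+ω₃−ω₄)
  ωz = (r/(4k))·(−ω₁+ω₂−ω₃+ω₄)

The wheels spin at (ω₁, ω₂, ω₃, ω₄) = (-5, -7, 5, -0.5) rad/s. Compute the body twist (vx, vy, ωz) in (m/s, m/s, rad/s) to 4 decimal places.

(-0.1406, 0.0656, -0.3701)

k = lx + ly = 0.18 + 0.2 = 0.3800
ω₁+ω₂+ω₃+ω₄ = -7.5000  →  vx = (0.075/4)·-7.5000 = -0.1406
−ω₁+ω₂+ω₃−ω₄ = 3.5000  →  vy = (0.075/4)·3.5000 = 0.0656
−ω₁+ω₂−ω₃+ω₄ = -7.5000  →  ωz = (0.075/1.5200)·-7.5000 = -0.3701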